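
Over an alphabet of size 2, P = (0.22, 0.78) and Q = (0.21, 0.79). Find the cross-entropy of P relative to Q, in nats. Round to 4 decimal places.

H(P,Q) = −Σ p·ln q.
  −0.22·ln(0.21) = 0.34334
  −0.78·ln(0.79) = 0.18386
H(P,Q) = 0.5272 nats.

0.5272 nats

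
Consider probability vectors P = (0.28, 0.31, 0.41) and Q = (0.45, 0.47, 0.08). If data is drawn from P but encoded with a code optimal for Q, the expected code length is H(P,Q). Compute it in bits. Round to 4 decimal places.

2.1542 bits

H(P,Q) = −Σ p·log₂ q.
  −0.28·log₂(0.45) = 0.32256
  −0.31·log₂(0.47) = 0.33767
  −0.41·log₂(0.08) = 1.49398
H(P,Q) = 2.1542 bits.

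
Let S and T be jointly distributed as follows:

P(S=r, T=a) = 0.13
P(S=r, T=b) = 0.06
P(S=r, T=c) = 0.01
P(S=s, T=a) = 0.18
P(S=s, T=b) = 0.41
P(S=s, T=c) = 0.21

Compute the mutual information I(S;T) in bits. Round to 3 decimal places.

0.100 bits

Marginals: p(S) = (0.2000, 0.8000), p(T) = (0.3100, 0.4700, 0.2200).
I(S;T) = Σ p(x,y)·log₂[p(x,y)/(p(x)p(y))].
  (r,a): 0.13·log₂(2.0968) = 0.1389
  (r,b): 0.06·log₂(0.6383) = -0.0389
  (r,c): 0.01·log₂(0.2273) = -0.0214
  (s,a): 0.18·log₂(0.7258) = -0.0832
  (s,b): 0.41·log₂(1.0904) = 0.0512
  (s,c): 0.21·log₂(1.1932) = 0.0535
Sum = 0.100 bits.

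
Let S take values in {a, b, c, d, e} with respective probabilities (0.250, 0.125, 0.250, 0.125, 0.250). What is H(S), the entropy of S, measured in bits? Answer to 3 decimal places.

H(S) = −Σ p·log₂ p.
  −(0.250)·log₂(0.250) = 0.5000
  −(0.125)·log₂(0.125) = 0.3750
  −(0.250)·log₂(0.250) = 0.5000
  −(0.125)·log₂(0.125) = 0.3750
  −(0.250)·log₂(0.250) = 0.5000
Sum: 0.5000 + 0.3750 + 0.5000 + 0.3750 + 0.5000 = 2.250 bits.

2.250 bits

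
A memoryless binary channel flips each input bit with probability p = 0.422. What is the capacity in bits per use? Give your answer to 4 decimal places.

Binary symmetric channel: C = 1 − h₂(ε) where h₂ is the binary entropy function.
h₂(0.422) = −0.422·log₂0.422 − 0.578·log₂0.578 = 0.9824.
C = 1 − 0.9824 = 0.0176 bits per channel use.

0.0176 bits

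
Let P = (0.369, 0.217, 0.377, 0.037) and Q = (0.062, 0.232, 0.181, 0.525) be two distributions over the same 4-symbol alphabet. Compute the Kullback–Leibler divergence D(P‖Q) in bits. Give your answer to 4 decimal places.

1.1861 bits

D(P‖Q) = Σ p·log₂(p/q).
  0.369·log₂(0.369/0.062) = 0.94954
  0.217·log₂(0.217/0.232) = -0.02093
  0.377·log₂(0.377/0.181) = 0.39908
  0.037·log₂(0.037/0.525) = -0.14159
D(P‖Q) = 1.1861 bits.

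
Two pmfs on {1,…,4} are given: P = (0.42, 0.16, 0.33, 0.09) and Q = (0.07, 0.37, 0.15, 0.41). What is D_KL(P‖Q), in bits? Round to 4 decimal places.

D(P‖Q) = Σ p·log₂(p/q).
  0.42·log₂(0.42/0.07) = 1.08568
  0.16·log₂(0.16/0.37) = -0.19351
  0.33·log₂(0.33/0.15) = 0.37538
  0.09·log₂(0.09/0.41) = -0.19689
D(P‖Q) = 1.0707 bits.

1.0707 bits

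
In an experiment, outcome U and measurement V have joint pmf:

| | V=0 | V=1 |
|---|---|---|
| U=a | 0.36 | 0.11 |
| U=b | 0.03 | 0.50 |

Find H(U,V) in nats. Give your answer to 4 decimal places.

H(U,V) = −Σ p(x,y)·ln p(x,y) over all 4 cells.
  cell (a,0): −0.36·ln0.36 = 0.36779
  cell (a,1): −0.11·ln0.11 = 0.24280
  cell (b,0): −0.03·ln0.03 = 0.10520
  cell (b,1): −0.50·ln0.50 = 0.34657
Sum = 1.0624 nats.

1.0624 nats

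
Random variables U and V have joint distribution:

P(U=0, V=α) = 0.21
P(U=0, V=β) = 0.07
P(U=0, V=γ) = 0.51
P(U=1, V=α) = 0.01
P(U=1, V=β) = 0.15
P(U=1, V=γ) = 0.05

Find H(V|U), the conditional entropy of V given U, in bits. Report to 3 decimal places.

1.188 bits

Marginals: p(U) = (0.7900, 0.2100), p(V) = (0.2200, 0.2200, 0.5600).
H(V|U) = Σ p(U) · H(V|U=·).
  U=0: p=0.7900, H(V|U=0) = 1.2255
  U=1: p=0.2100, H(V|U=1) = 1.0488
Weighted sum = 1.188 bits.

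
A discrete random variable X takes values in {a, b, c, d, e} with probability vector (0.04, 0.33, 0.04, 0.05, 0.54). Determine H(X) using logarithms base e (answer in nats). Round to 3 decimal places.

H(X) = −Σ p·ln p.
  −(0.04)·ln(0.04) = 0.1288
  −(0.33)·ln(0.33) = 0.3659
  −(0.04)·ln(0.04) = 0.1288
  −(0.05)·ln(0.05) = 0.1498
  −(0.54)·ln(0.54) = 0.3327
Sum: 0.1288 + 0.3659 + 0.1288 + 0.1498 + 0.3327 = 1.106 nats.

1.106 nats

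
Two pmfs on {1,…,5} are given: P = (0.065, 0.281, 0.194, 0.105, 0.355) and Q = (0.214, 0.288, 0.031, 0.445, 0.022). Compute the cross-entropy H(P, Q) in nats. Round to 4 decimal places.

2.5639 nats

H(P,Q) = −Σ p·ln q.
  −0.065·ln(0.214) = 0.10022
  −0.281·ln(0.288) = 0.34979
  −0.194·ln(0.031) = 0.67391
  −0.105·ln(0.445) = 0.08502
  −0.355·ln(0.022) = 1.35493
H(P,Q) = 2.5639 nats.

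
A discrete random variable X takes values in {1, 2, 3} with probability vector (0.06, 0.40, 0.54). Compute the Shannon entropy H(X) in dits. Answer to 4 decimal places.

0.3770 dits

H(X) = −Σ p·log₁₀ p.
  −(0.06)·log₁₀(0.06) = 0.07331
  −(0.40)·log₁₀(0.40) = 0.15918
  −(0.54)·log₁₀(0.54) = 0.14451
Sum: 0.07331 + 0.15918 + 0.14451 = 0.3770 dits.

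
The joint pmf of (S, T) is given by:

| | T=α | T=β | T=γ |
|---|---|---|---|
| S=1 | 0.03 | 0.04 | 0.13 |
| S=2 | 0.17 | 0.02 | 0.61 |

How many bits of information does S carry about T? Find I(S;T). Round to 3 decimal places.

0.049 bits

Marginals: p(S) = (0.2000, 0.8000), p(T) = (0.2000, 0.0600, 0.7400).
I(S;T) = H(S) + H(T) − H(S,T).
H(S) = 0.7219, H(T) = 1.0294, H(S,T) = 1.7026.
I(S;T) = 0.7219 + 1.0294 − 1.7026 = 0.049 bits.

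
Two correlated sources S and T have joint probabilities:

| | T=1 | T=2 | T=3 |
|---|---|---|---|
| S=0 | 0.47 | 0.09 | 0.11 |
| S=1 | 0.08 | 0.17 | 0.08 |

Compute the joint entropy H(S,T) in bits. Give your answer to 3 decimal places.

H(S,T) = −Σ p(x,y)·log₂ p(x,y) over all 6 cells.
  cell (0,1): −0.47·log₂0.47 = 0.5120
  cell (0,2): −0.09·log₂0.09 = 0.3127
  cell (0,3): −0.11·log₂0.11 = 0.3503
  cell (1,1): −0.08·log₂0.08 = 0.2915
  cell (1,2): −0.17·log₂0.17 = 0.4346
  cell (1,3): −0.08·log₂0.08 = 0.2915
Sum = 2.193 bits.

2.193 bits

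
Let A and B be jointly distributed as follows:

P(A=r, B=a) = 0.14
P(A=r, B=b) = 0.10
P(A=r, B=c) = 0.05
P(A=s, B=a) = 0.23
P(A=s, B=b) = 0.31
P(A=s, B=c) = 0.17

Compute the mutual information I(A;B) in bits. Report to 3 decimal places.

Marginals: p(A) = (0.2900, 0.7100), p(B) = (0.3700, 0.4100, 0.2200).
I(A;B) = H(A) + H(B) − H(A,B).
H(A) = 0.8687, H(B) = 1.5387, H(A,B) = 2.3914.
I(A;B) = 0.8687 + 1.5387 − 2.3914 = 0.016 bits.

0.016 bits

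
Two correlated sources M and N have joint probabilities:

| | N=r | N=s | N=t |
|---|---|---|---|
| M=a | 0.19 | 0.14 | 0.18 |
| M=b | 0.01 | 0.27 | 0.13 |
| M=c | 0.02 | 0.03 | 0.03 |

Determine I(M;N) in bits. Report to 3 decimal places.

0.172 bits

Marginals: p(M) = (0.5100, 0.4100, 0.0800), p(N) = (0.2200, 0.4400, 0.3400).
I(M;N) = Σ p(x,y)·log₂[p(x,y)/(p(x)p(y))].
  (a,r): 0.19·log₂(1.6934) = 0.1444
  (a,s): 0.14·log₂(0.6239) = -0.0953
  (a,t): 0.18·log₂(1.0381) = 0.0097
  (b,r): 0.01·log₂(0.1109) = -0.0317
  (b,s): 0.27·log₂(1.4967) = 0.1571
  (b,t): 0.13·log₂(0.9326) = -0.0131
  (c,r): 0.02·log₂(1.1364) = 0.0037
  (c,s): 0.03·log₂(0.8523) = -0.0069
  (c,t): 0.03·log₂(1.1029) = 0.0042
Sum = 0.172 bits.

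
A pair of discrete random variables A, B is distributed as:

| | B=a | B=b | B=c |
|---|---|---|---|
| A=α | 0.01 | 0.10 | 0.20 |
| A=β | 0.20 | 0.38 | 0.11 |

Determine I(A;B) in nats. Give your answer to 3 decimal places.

0.132 nats

Marginals: p(A) = (0.3100, 0.6900), p(B) = (0.2100, 0.4800, 0.3100).
I(A;B) = H(A) + H(B) − H(A,B).
H(A) = 0.6191, H(B) = 1.0431, H(A,B) = 1.5306.
I(A;B) = 0.6191 + 1.0431 − 1.5306 = 0.132 nats.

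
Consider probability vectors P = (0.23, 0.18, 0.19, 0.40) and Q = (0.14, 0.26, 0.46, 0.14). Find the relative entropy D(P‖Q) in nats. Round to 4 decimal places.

D(P‖Q) = Σ p·ln(p/q).
  0.23·ln(0.23/0.14) = 0.11418
  0.18·ln(0.18/0.26) = -0.06619
  0.19·ln(0.19/0.46) = -0.16800
  0.40·ln(0.40/0.14) = 0.41993
D(P‖Q) = 0.2999 nats.

0.2999 nats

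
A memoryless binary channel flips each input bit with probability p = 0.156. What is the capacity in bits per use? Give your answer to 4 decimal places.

Binary symmetric channel: C = 1 − h₂(ε) where h₂ is the binary entropy function.
h₂(0.156) = −0.156·log₂0.156 − 0.844·log₂0.844 = 0.6247.
C = 1 − 0.6247 = 0.3753 bits per channel use.

0.3753 bits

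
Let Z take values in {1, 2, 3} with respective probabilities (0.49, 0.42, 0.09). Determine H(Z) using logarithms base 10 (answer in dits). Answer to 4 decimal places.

0.4042 dits

H(Z) = −Σ p·log₁₀ p.
  −(0.49)·log₁₀(0.49) = 0.15180
  −(0.42)·log₁₀(0.42) = 0.15824
  −(0.09)·log₁₀(0.09) = 0.09412
Sum: 0.15180 + 0.15824 + 0.09412 = 0.4042 dits.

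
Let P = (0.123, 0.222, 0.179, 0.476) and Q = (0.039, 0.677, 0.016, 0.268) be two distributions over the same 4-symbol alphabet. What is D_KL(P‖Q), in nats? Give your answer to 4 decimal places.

0.5994 nats

D(P‖Q) = Σ p·ln(p/q).
  0.123·ln(0.123/0.039) = 0.14128
  0.222·ln(0.222/0.677) = -0.24753
  0.179·ln(0.179/0.016) = 0.43225
  0.476·ln(0.476/0.268) = 0.27343
D(P‖Q) = 0.5994 nats.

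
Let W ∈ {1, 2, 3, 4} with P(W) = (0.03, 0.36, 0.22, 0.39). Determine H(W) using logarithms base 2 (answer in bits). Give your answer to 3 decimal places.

H(W) = −Σ p·log₂ p.
  −(0.03)·log₂(0.03) = 0.1518
  −(0.36)·log₂(0.36) = 0.5306
  −(0.22)·log₂(0.22) = 0.4806
  −(0.39)·log₂(0.39) = 0.5298
Sum: 0.1518 + 0.5306 + 0.4806 + 0.5298 = 1.693 bits.

1.693 bits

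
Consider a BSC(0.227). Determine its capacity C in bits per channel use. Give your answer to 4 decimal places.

Binary symmetric channel: C = 1 − h₂(ε) where h₂ is the binary entropy function.
h₂(0.227) = −0.227·log₂0.227 − 0.773·log₂0.773 = 0.7727.
C = 1 − 0.7727 = 0.2273 bits per channel use.

0.2273 bits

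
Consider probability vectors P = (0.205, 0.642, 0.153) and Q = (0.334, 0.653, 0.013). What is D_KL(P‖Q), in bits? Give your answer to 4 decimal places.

0.3841 bits

D(P‖Q) = Σ p·log₂(p/q).
  0.205·log₂(0.205/0.334) = -0.14437
  0.642·log₂(0.642/0.653) = -0.01574
  0.153·log₂(0.153/0.013) = 0.54421
D(P‖Q) = 0.3841 bits.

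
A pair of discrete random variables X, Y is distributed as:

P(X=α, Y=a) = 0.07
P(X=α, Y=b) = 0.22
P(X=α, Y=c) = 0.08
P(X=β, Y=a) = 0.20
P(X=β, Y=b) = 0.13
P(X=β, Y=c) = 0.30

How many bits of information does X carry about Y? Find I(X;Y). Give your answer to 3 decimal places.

Marginals: p(X) = (0.3700, 0.6300), p(Y) = (0.2700, 0.3500, 0.3800).
I(X;Y) = Σ p(x,y)·log₂[p(x,y)/(p(x)p(y))].
  (α,a): 0.07·log₂(0.7007) = -0.0359
  (α,b): 0.22·log₂(1.6988) = 0.1682
  (α,c): 0.08·log₂(0.5690) = -0.0651
  (β,a): 0.20·log₂(1.1758) = 0.0467
  (β,b): 0.13·log₂(0.5896) = -0.0991
  (β,c): 0.30·log₂(1.2531) = 0.0977
Sum = 0.112 bits.

0.112 bits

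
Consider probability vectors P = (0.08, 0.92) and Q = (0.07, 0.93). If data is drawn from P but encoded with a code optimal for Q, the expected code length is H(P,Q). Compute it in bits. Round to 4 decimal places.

H(P,Q) = −Σ p·log₂ q.
  −0.08·log₂(0.07) = 0.30692
  −0.92·log₂(0.93) = 0.09632
H(P,Q) = 0.4032 bits.

0.4032 bits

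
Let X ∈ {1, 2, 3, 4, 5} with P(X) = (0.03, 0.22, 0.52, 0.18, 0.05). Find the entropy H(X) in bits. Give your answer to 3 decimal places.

1.784 bits

H(X) = −Σ p·log₂ p.
  −(0.03)·log₂(0.03) = 0.1518
  −(0.22)·log₂(0.22) = 0.4806
  −(0.52)·log₂(0.52) = 0.4906
  −(0.18)·log₂(0.18) = 0.4453
  −(0.05)·log₂(0.05) = 0.2161
Sum: 0.1518 + 0.4806 + 0.4906 + 0.4453 + 0.2161 = 1.784 bits.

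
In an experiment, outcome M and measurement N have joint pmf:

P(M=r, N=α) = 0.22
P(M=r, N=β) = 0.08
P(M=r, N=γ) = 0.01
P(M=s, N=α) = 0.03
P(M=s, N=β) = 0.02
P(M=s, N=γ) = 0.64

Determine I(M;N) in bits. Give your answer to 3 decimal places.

Marginals: p(M) = (0.3100, 0.6900), p(N) = (0.2500, 0.1000, 0.6500).
I(M;N) = Σ p(x,y)·log₂[p(x,y)/(p(x)p(y))].
  (r,α): 0.22·log₂(2.8387) = 0.3312
  (r,β): 0.08·log₂(2.5806) = 0.1094
  (r,γ): 0.01·log₂(0.0496) = -0.0433
  (s,α): 0.03·log₂(0.1739) = -0.0757
  (s,β): 0.02·log₂(0.2899) = -0.0357
  (s,γ): 0.64·log₂(1.4270) = 0.3283
Sum = 0.614 bits.

0.614 bits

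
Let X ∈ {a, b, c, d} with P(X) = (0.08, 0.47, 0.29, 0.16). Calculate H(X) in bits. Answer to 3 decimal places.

H(X) = −Σ p·log₂ p.
  −(0.08)·log₂(0.08) = 0.2915
  −(0.47)·log₂(0.47) = 0.5120
  −(0.29)·log₂(0.29) = 0.5179
  −(0.16)·log₂(0.16) = 0.4230
Sum: 0.2915 + 0.5120 + 0.5179 + 0.4230 = 1.744 bits.

1.744 bits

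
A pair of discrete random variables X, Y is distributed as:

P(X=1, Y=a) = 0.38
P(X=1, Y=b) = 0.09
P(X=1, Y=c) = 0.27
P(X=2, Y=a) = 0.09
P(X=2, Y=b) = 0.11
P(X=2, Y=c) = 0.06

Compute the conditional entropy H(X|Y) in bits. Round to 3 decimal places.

0.755 bits

Marginals: p(X) = (0.7400, 0.2600), p(Y) = (0.4700, 0.2000, 0.3300).
H(X|Y) = Σ p(Y) · H(X|Y=·).
  Y=a: p=0.4700, H(X|Y=a) = 0.7046
  Y=b: p=0.2000, H(X|Y=b) = 0.9928
  Y=c: p=0.3300, H(X|Y=c) = 0.6840
Weighted sum = 0.755 bits.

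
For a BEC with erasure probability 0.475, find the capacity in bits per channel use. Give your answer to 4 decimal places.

Binary erasure channel: capacity C = 1 − ε.
C = 1 − 0.475 = 0.5250 bits per channel use.

0.5250 bits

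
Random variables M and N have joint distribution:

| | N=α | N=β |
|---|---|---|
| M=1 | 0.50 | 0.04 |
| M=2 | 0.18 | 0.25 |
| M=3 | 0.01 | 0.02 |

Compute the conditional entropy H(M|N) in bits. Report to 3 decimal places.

0.917 bits

Chain rule: H(M|N) = H(M,N) − H(N).
Marginals: p(M) = (0.5400, 0.4300, 0.0300), p(N) = (0.6900, 0.3100).
H(M,N) = 1.8104 bits; H(N) = 0.8932 bits.
H(M|N) = 1.8104 − 0.8932 = 0.917 bits.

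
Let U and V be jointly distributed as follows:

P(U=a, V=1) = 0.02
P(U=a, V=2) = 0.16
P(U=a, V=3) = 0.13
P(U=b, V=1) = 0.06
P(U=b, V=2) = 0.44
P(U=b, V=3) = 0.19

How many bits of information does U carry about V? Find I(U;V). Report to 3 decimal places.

Marginals: p(U) = (0.3100, 0.6900), p(V) = (0.0800, 0.6000, 0.3200).
I(U;V) = Σ p(x,y)·log₂[p(x,y)/(p(x)p(y))].
  (a,1): 0.02·log₂(0.8065) = -0.0062
  (a,2): 0.16·log₂(0.8602) = -0.0348
  (a,3): 0.13·log₂(1.3105) = 0.0507
  (b,1): 0.06·log₂(1.0870) = 0.0072
  (b,2): 0.44·log₂(1.0628) = 0.0387
  (b,3): 0.19·log₂(0.8605) = -0.0412
Sum = 0.014 bits.

0.014 bits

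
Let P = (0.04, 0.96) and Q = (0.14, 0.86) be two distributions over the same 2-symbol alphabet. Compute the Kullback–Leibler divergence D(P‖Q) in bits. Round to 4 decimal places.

0.0801 bits

D(P‖Q) = Σ p·log₂(p/q).
  0.04·log₂(0.04/0.14) = -0.07229
  0.96·log₂(0.96/0.86) = 0.15235
D(P‖Q) = 0.0801 bits.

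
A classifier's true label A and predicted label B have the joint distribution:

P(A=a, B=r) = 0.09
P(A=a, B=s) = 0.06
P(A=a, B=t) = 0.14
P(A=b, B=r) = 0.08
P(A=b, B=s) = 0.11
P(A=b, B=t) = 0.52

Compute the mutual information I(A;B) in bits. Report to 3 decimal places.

Marginals: p(A) = (0.2900, 0.7100), p(B) = (0.1700, 0.1700, 0.6600).
I(A;B) = H(A) + H(B) − H(A,B).
H(A) = 0.8687, H(B) = 1.2648, H(A,B) = 2.0857.
I(A;B) = 0.8687 + 1.2648 − 2.0857 = 0.048 bits.

0.048 bits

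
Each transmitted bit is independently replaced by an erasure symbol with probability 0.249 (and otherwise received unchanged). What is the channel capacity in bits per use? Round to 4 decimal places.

0.7510 bits

Binary erasure channel: capacity C = 1 − ε.
C = 1 − 0.249 = 0.7510 bits per channel use.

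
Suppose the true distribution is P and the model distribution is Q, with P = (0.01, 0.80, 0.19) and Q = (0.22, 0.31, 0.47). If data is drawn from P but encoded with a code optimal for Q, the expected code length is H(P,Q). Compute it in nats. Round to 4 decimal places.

1.0955 nats

H(P,Q) = −Σ p·ln q.
  −0.01·ln(0.22) = 0.01514
  −0.80·ln(0.31) = 0.93695
  −0.19·ln(0.47) = 0.14345
H(P,Q) = 1.0955 nats.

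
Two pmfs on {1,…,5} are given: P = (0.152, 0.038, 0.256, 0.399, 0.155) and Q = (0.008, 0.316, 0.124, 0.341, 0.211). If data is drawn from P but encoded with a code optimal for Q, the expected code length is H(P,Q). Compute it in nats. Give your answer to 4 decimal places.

1.9825 nats

H(P,Q) = −Σ p·ln q.
  −0.152·ln(0.008) = 0.73390
  −0.038·ln(0.316) = 0.04378
  −0.256·ln(0.124) = 0.53439
  −0.399·ln(0.341) = 0.42927
  −0.155·ln(0.211) = 0.24116
H(P,Q) = 1.9825 nats.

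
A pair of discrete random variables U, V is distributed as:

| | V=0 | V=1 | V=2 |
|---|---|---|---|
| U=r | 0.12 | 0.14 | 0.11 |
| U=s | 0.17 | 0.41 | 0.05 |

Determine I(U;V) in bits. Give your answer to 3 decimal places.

Marginals: p(U) = (0.3700, 0.6300), p(V) = (0.2900, 0.5500, 0.1600).
I(U;V) = Σ p(x,y)·log₂[p(x,y)/(p(x)p(y))].
  (r,0): 0.12·log₂(1.1184) = 0.0194
  (r,1): 0.14·log₂(0.6880) = -0.0755
  (r,2): 0.11·log₂(1.8581) = 0.0983
  (s,0): 0.17·log₂(0.9305) = -0.0177
  (s,1): 0.41·log₂(1.1833) = 0.0995
  (s,2): 0.05·log₂(0.4960) = -0.0506
Sum = 0.073 bits.

0.073 bits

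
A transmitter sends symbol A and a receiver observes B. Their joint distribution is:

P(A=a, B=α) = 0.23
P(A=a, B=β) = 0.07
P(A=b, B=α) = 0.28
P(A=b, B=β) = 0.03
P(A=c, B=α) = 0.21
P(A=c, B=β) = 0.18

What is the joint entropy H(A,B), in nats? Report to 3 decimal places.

H(A,B) = −Σ p(x,y)·ln p(x,y) over all 6 cells.
  cell (a,α): −0.23·ln0.23 = 0.3380
  cell (a,β): −0.07·ln0.07 = 0.1861
  cell (b,α): −0.28·ln0.28 = 0.3564
  cell (b,β): −0.03·ln0.03 = 0.1052
  cell (c,α): −0.21·ln0.21 = 0.3277
  cell (c,β): −0.18·ln0.18 = 0.3087
Sum = 1.622 nats.

1.622 nats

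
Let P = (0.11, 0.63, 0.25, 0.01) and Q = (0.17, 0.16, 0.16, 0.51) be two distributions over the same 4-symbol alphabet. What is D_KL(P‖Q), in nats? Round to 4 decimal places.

0.8878 nats

D(P‖Q) = Σ p·ln(p/q).
  0.11·ln(0.11/0.17) = -0.04788
  0.63·ln(0.63/0.16) = 0.86344
  0.25·ln(0.25/0.16) = 0.11157
  0.01·ln(0.01/0.51) = -0.03932
D(P‖Q) = 0.8878 nats.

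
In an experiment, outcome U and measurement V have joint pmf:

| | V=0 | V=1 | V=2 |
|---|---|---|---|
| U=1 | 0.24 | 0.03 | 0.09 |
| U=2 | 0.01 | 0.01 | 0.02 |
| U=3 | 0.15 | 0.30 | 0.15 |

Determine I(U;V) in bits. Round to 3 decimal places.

Marginals: p(U) = (0.3600, 0.0400, 0.6000), p(V) = (0.4000, 0.3400, 0.2600).
I(U;V) = Σ p(x,y)·log₂[p(x,y)/(p(x)p(y))].
  (1,0): 0.24·log₂(1.6667) = 0.1769
  (1,1): 0.03·log₂(0.2451) = -0.0609
  (1,2): 0.09·log₂(0.9615) = -0.0051
  (2,0): 0.01·log₂(0.6250) = -0.0068
  (2,1): 0.01·log₂(0.7353) = -0.0044
  (2,2): 0.02·log₂(1.9231) = 0.0189
  (3,0): 0.15·log₂(0.6250) = -0.1017
  (3,1): 0.30·log₂(1.4706) = 0.1669
  (3,2): 0.15·log₂(0.9615) = -0.0085
Sum = 0.175 bits.

0.175 bits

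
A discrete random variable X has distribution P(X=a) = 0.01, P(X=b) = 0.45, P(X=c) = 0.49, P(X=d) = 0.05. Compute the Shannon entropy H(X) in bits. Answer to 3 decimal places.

H(X) = −Σ p·log₂ p.
  −(0.01)·log₂(0.01) = 0.0664
  −(0.45)·log₂(0.45) = 0.5184
  −(0.49)·log₂(0.49) = 0.5043
  −(0.05)·log₂(0.05) = 0.2161
Sum: 0.0664 + 0.5184 + 0.5043 + 0.2161 = 1.305 bits.

1.305 bits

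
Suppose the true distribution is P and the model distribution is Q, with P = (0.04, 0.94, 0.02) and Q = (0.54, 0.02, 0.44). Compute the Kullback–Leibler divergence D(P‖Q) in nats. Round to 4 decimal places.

D(P‖Q) = Σ p·ln(p/q).
  0.04·ln(0.04/0.54) = -0.10411
  0.94·ln(0.94/0.02) = 3.61914
  0.02·ln(0.02/0.44) = -0.06182
D(P‖Q) = 3.4532 nats.

3.4532 nats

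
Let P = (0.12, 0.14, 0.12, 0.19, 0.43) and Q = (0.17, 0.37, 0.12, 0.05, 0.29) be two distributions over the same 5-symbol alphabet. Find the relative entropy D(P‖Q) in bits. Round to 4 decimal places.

D(P‖Q) = Σ p·log₂(p/q).
  0.12·log₂(0.12/0.17) = -0.06030
  0.14·log₂(0.14/0.37) = -0.19629
  0.12·log₂(0.12/0.12) = 0.00000
  0.19·log₂(0.19/0.05) = 0.36594
  0.43·log₂(0.43/0.29) = 0.24436
D(P‖Q) = 0.3537 bits.

0.3537 bits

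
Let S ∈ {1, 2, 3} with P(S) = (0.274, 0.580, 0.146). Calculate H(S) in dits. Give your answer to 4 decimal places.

H(S) = −Σ p·log₁₀ p.
  −(0.274)·log₁₀(0.274) = 0.15406
  −(0.580)·log₁₀(0.580) = 0.13721
  −(0.146)·log₁₀(0.146) = 0.12200
Sum: 0.15406 + 0.13721 + 0.12200 = 0.4133 dits.

0.4133 dits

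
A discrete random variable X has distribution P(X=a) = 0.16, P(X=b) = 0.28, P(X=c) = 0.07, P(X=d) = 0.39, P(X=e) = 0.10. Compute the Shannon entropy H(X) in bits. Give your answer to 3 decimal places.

H(X) = −Σ p·log₂ p.
  −(0.16)·log₂(0.16) = 0.4230
  −(0.28)·log₂(0.28) = 0.5142
  −(0.07)·log₂(0.07) = 0.2686
  −(0.39)·log₂(0.39) = 0.5298
  −(0.10)·log₂(0.10) = 0.3322
Sum: 0.4230 + 0.5142 + 0.2686 + 0.5298 + 0.3322 = 2.068 bits.

2.068 bits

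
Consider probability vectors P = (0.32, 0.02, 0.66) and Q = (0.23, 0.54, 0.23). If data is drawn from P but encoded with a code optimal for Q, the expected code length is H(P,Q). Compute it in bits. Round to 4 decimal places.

2.0957 bits

H(P,Q) = −Σ p·log₂ q.
  −0.32·log₂(0.23) = 0.67849
  −0.02·log₂(0.54) = 0.01778
  −0.66·log₂(0.23) = 1.39939
H(P,Q) = 2.0957 bits.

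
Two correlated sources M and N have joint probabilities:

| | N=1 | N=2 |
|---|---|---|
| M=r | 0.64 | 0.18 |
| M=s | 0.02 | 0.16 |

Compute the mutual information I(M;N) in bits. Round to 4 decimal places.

0.2116 bits

Marginals: p(M) = (0.8200, 0.1800), p(N) = (0.6600, 0.3400).
I(M;N) = H(M) + H(N) − H(M,N).
H(M) = 0.6801, H(N) = 0.9248, H(M,N) = 1.3933.
I(M;N) = 0.6801 + 0.9248 − 1.3933 = 0.2116 bits.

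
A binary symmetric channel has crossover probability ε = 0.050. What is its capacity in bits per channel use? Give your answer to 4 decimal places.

0.7136 bits

Binary symmetric channel: C = 1 − h₂(ε) where h₂ is the binary entropy function.
h₂(0.050) = −0.050·log₂0.050 − 0.950·log₂0.950 = 0.2864.
C = 1 − 0.2864 = 0.7136 bits per channel use.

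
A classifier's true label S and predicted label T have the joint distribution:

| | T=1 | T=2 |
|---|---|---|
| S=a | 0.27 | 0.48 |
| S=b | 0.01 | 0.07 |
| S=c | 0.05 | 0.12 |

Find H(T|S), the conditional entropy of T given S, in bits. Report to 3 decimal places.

0.899 bits

Chain rule: H(T|S) = H(S,T) − H(S).
Marginals: p(S) = (0.7500, 0.0800, 0.1700), p(T) = (0.3300, 0.6700).
H(S,T) = 1.9364 bits; H(S) = 1.0374 bits.
H(T|S) = 1.9364 − 1.0374 = 0.899 bits.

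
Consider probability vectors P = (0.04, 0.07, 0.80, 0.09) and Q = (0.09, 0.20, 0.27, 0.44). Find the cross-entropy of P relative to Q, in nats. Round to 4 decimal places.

H(P,Q) = −Σ p·ln q.
  −0.04·ln(0.09) = 0.09632
  −0.07·ln(0.20) = 0.11266
  −0.80·ln(0.27) = 1.04747
  −0.09·ln(0.44) = 0.07389
H(P,Q) = 1.3303 nats.

1.3303 nats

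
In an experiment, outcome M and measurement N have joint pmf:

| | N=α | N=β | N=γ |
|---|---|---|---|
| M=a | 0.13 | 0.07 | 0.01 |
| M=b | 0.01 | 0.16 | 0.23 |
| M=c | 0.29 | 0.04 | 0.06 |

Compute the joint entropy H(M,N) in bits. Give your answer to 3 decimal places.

2.642 bits

H(M,N) = −Σ p(x,y)·log₂ p(x,y) over all 9 cells.
  cell (a,α): −0.13·log₂0.13 = 0.3826
  cell (a,β): −0.07·log₂0.07 = 0.2686
  cell (a,γ): −0.01·log₂0.01 = 0.0664
  cell (b,α): −0.01·log₂0.01 = 0.0664
  cell (b,β): −0.16·log₂0.16 = 0.4230
  cell (b,γ): −0.23·log₂0.23 = 0.4877
  cell (c,α): −0.29·log₂0.29 = 0.5179
  cell (c,β): −0.04·log₂0.04 = 0.1858
  cell (c,γ): −0.06·log₂0.06 = 0.2435
Sum = 2.642 bits.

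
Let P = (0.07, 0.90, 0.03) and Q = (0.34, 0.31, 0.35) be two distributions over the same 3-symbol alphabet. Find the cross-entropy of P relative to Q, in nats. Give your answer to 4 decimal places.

1.1611 nats

H(P,Q) = −Σ p·ln q.
  −0.07·ln(0.34) = 0.07552
  −0.90·ln(0.31) = 1.05406
  −0.03·ln(0.35) = 0.03149
H(P,Q) = 1.1611 nats.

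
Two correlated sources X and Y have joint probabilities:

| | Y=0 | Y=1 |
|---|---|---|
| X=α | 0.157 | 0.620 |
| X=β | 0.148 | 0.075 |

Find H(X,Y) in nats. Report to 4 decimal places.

H(X,Y) = −Σ p(x,y)·ln p(x,y) over all 4 cells.
  cell (α,0): −0.157·ln0.157 = 0.29069
  cell (α,1): −0.620·ln0.620 = 0.29638
  cell (β,0): −0.148·ln0.148 = 0.28276
  cell (β,1): −0.075·ln0.075 = 0.19427
Sum = 1.0641 nats.

1.0641 nats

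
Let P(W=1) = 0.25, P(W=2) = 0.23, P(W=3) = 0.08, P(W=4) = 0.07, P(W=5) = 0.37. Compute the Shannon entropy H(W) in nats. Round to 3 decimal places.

1.441 nats

H(W) = −Σ p·ln p.
  −(0.25)·ln(0.25) = 0.3466
  −(0.23)·ln(0.23) = 0.3380
  −(0.08)·ln(0.08) = 0.2021
  −(0.07)·ln(0.07) = 0.1861
  −(0.37)·ln(0.37) = 0.3679
Sum: 0.3466 + 0.3380 + 0.2021 + 0.1861 + 0.3679 = 1.441 nats.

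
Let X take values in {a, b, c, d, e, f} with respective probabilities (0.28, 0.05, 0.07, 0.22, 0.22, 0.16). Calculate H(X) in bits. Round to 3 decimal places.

2.383 bits

H(X) = −Σ p·log₂ p.
  −(0.28)·log₂(0.28) = 0.5142
  −(0.05)·log₂(0.05) = 0.2161
  −(0.07)·log₂(0.07) = 0.2686
  −(0.22)·log₂(0.22) = 0.4806
  −(0.22)·log₂(0.22) = 0.4806
  −(0.16)·log₂(0.16) = 0.4230
Sum: 0.5142 + 0.2161 + 0.2686 + 0.4806 + 0.4806 + 0.4230 = 2.383 bits.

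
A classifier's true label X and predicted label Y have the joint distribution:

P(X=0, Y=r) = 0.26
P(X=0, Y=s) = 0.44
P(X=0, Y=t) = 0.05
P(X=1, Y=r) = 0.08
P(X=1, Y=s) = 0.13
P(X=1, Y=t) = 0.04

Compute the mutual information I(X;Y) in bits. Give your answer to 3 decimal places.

Marginals: p(X) = (0.7500, 0.2500), p(Y) = (0.3400, 0.5700, 0.0900).
I(X;Y) = H(X) + H(Y) − H(X,Y).
H(X) = 0.8113, H(Y) = 1.3041, H(X,Y) = 2.1024.
I(X;Y) = 0.8113 + 1.3041 − 2.1024 = 0.013 bits.

0.013 bits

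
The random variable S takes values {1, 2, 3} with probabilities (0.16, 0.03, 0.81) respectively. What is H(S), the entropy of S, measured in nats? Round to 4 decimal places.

H(S) = −Σ p·ln p.
  −(0.16)·ln(0.16) = 0.29321
  −(0.03)·ln(0.03) = 0.10520
  −(0.81)·ln(0.81) = 0.17068
Sum: 0.29321 + 0.10520 + 0.17068 = 0.5691 nats.

0.5691 nats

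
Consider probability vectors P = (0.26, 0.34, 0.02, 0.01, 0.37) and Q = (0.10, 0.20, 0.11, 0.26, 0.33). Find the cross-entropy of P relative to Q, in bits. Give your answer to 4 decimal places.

H(P,Q) = −Σ p·log₂ q.
  −0.26·log₂(0.10) = 0.86370
  −0.34·log₂(0.20) = 0.78946
  −0.02·log₂(0.11) = 0.06369
  −0.01·log₂(0.26) = 0.01943
  −0.37·log₂(0.33) = 0.59180
H(P,Q) = 2.3281 bits.

2.3281 bits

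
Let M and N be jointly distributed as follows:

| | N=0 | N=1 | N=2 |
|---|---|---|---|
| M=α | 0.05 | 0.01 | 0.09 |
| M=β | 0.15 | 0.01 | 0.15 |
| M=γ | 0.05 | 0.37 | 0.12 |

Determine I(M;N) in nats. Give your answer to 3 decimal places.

Marginals: p(M) = (0.1500, 0.3100, 0.5400), p(N) = (0.2500, 0.3900, 0.3600).
I(M;N) = Σ p(x,y)·ln[p(x,y)/(p(x)p(y))].
  (α,0): 0.05·ln(1.3333) = 0.0144
  (α,1): 0.01·ln(0.1709) = -0.0177
  (α,2): 0.09·ln(1.6667) = 0.0460
  (β,0): 0.15·ln(1.9355) = 0.0991
  (β,1): 0.01·ln(0.0827) = -0.0249
  (β,2): 0.15·ln(1.3441) = 0.0444
  (γ,0): 0.05·ln(0.3704) = -0.0497
  (γ,1): 0.37·ln(1.7569) = 0.2085
  (γ,2): 0.12·ln(0.6173) = -0.0579
Sum = 0.262 nats.

0.262 nats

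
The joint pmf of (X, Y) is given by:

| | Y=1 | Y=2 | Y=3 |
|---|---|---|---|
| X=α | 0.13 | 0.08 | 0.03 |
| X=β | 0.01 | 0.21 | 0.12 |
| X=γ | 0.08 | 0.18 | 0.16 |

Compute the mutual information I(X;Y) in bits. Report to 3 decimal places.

0.173 bits

Marginals: p(X) = (0.2400, 0.3400, 0.4200), p(Y) = (0.2200, 0.4700, 0.3100).
I(X;Y) = Σ p(x,y)·log₂[p(x,y)/(p(x)p(y))].
  (α,1): 0.13·log₂(2.4621) = 0.1690
  (α,2): 0.08·log₂(0.7092) = -0.0397
  (α,3): 0.03·log₂(0.4032) = -0.0393
  (β,1): 0.01·log₂(0.1337) = -0.0290
  (β,2): 0.21·log₂(1.3141) = 0.0828
  (β,3): 0.12·log₂(1.1385) = 0.0225
  (γ,1): 0.08·log₂(0.8658) = -0.0166
  (γ,2): 0.18·log₂(0.9119) = -0.0240
  (γ,3): 0.16·log₂(1.2289) = 0.0476
Sum = 0.173 bits.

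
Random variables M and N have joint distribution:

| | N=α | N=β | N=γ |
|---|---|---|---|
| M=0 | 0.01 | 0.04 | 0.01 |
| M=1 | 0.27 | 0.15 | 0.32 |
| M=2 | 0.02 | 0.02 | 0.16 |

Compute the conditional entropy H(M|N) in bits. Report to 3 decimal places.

Marginals: p(M) = (0.0600, 0.7400, 0.2000), p(N) = (0.3000, 0.2100, 0.4900).
H(M|N) = Σ p(N) · H(M|N=·).
  N=α: p=0.3000, H(M|N=α) = 0.5608
  N=β: p=0.2100, H(M|N=β) = 1.1255
  N=γ: p=0.4900, H(M|N=γ) = 1.0433
Weighted sum = 0.916 bits.

0.916 bits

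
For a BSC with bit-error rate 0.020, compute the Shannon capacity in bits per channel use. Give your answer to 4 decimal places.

Binary symmetric channel: C = 1 − h₂(ε) where h₂ is the binary entropy function.
h₂(0.020) = −0.020·log₂0.020 − 0.980·log₂0.980 = 0.1414.
C = 1 − 0.1414 = 0.8586 bits per channel use.

0.8586 bits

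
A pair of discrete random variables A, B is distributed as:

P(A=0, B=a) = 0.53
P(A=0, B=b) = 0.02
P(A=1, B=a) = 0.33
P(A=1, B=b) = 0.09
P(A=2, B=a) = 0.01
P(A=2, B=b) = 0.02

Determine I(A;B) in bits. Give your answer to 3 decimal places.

Marginals: p(A) = (0.5500, 0.4200, 0.0300), p(B) = (0.8700, 0.1300).
I(A;B) = H(A) + H(B) − H(A,B).
H(A) = 1.1518, H(B) = 0.5574, H(A,B) = 1.6181.
I(A;B) = 1.1518 + 0.5574 − 1.6181 = 0.091 bits.

0.091 bits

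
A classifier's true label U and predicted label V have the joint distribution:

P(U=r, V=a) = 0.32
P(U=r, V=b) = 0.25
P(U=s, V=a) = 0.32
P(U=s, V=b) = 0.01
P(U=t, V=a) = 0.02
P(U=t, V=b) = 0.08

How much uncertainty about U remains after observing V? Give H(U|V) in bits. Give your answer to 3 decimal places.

Marginals: p(U) = (0.5700, 0.3300, 0.1000), p(V) = (0.6600, 0.3400).
H(U|V) = Σ p(V) · H(U|V=·).
  V=a: p=0.6600, H(U|V=a) = 1.1656
  V=b: p=0.3400, H(U|V=b) = 0.9670
Weighted sum = 1.098 bits.

1.098 bits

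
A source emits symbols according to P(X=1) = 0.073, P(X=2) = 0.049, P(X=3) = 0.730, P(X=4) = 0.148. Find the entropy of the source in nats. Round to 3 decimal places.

0.851 nats

H(X) = −Σ p·ln p.
  −(0.073)·ln(0.073) = 0.1911
  −(0.049)·ln(0.049) = 0.1478
  −(0.730)·ln(0.730) = 0.2297
  −(0.148)·ln(0.148) = 0.2828
Sum: 0.1911 + 0.1478 + 0.2297 + 0.2828 = 0.851 nats.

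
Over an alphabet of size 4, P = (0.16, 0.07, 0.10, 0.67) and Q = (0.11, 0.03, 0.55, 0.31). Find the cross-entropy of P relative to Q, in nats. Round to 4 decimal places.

H(P,Q) = −Σ p·ln q.
  −0.16·ln(0.11) = 0.35316
  −0.07·ln(0.03) = 0.24546
  −0.10·ln(0.55) = 0.05978
  −0.67·ln(0.31) = 0.78469
H(P,Q) = 1.4431 nats.

1.4431 nats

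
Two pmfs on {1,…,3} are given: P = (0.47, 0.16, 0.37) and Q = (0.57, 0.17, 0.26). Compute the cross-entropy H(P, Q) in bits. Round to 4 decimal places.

H(P,Q) = −Σ p·log₂ q.
  −0.47·log₂(0.57) = 0.38115
  −0.16·log₂(0.17) = 0.40902
  −0.37·log₂(0.26) = 0.71906
H(P,Q) = 1.5092 bits.

1.5092 bits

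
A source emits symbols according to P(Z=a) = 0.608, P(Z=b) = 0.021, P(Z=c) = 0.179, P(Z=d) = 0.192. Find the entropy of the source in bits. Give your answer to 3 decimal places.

1.455 bits

H(Z) = −Σ p·log₂ p.
  −(0.608)·log₂(0.608) = 0.4365
  −(0.021)·log₂(0.021) = 0.1170
  −(0.179)·log₂(0.179) = 0.4443
  −(0.192)·log₂(0.192) = 0.4571
Sum: 0.4365 + 0.1170 + 0.4443 + 0.4571 = 1.455 bits.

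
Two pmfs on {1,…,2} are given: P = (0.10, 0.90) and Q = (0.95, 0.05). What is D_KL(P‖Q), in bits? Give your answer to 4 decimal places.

3.4281 bits

D(P‖Q) = Σ p·log₂(p/q).
  0.10·log₂(0.10/0.95) = -0.32479
  0.90·log₂(0.90/0.05) = 3.75293
D(P‖Q) = 3.4281 bits.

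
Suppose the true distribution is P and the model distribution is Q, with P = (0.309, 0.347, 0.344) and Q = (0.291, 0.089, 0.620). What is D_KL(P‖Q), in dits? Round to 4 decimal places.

D(P‖Q) = Σ p·log₁₀(p/q).
  0.309·log₁₀(0.309/0.291) = 0.00805
  0.347·log₁₀(0.347/0.089) = 0.20506
  0.344·log₁₀(0.344/0.620) = -0.08801
D(P‖Q) = 0.1251 dits.

0.1251 dits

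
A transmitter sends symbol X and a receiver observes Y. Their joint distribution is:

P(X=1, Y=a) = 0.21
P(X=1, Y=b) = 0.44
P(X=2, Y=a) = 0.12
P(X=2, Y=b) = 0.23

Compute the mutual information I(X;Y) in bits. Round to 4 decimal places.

0.0003 bits

Marginals: p(X) = (0.6500, 0.3500), p(Y) = (0.3300, 0.6700).
I(X;Y) = Σ p(x,y)·log₂[p(x,y)/(p(x)p(y))].
  (1,a): 0.21·log₂(0.9790) = -0.00642
  (1,b): 0.44·log₂(1.0103) = 0.00653
  (2,a): 0.12·log₂(1.0390) = 0.00662
  (2,b): 0.23·log₂(0.9808) = -0.00643
Sum = 0.0003 bits.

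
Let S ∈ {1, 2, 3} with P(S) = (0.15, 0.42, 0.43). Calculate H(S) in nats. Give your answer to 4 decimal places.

H(S) = −Σ p·ln p.
  −(0.15)·ln(0.15) = 0.28457
  −(0.42)·ln(0.42) = 0.36435
  −(0.43)·ln(0.43) = 0.36291
Sum: 0.28457 + 0.36435 + 0.36291 = 1.0118 nats.

1.0118 nats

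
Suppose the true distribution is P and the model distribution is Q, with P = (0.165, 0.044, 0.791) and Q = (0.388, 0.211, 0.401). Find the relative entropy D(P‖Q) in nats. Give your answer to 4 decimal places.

0.3273 nats

D(P‖Q) = Σ p·ln(p/q).
  0.165·ln(0.165/0.388) = -0.14108
  0.044·ln(0.044/0.211) = -0.06898
  0.791·ln(0.791/0.401) = 0.53736
D(P‖Q) = 0.3273 nats.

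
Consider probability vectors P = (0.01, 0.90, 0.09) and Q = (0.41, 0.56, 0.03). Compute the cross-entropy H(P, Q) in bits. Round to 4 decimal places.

H(P,Q) = −Σ p·log₂ q.
  −0.01·log₂(0.41) = 0.01286
  −0.90·log₂(0.56) = 0.75285
  −0.09·log₂(0.03) = 0.45530
H(P,Q) = 1.2210 bits.

1.2210 bits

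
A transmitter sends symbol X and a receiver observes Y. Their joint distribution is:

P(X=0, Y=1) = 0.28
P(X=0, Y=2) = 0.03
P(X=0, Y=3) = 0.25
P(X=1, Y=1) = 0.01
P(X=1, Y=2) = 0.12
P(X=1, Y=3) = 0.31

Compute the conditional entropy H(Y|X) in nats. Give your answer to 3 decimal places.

Chain rule: H(Y|X) = H(X,Y) − H(X).
Marginals: p(X) = (0.5600, 0.4400), p(Y) = (0.2900, 0.1500, 0.5600).
H(X,Y) = 1.4718 nats; H(X) = 0.6859 nats.
H(Y|X) = 1.4718 − 0.6859 = 0.786 nats.

0.786 nats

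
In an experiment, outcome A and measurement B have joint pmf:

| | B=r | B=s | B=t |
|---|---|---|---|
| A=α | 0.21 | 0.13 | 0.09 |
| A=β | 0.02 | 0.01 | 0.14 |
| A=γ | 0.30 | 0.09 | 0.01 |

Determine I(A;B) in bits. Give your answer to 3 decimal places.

Marginals: p(A) = (0.4300, 0.1700, 0.4000), p(B) = (0.5300, 0.2300, 0.2400).
I(A;B) = Σ p(x,y)·log₂[p(x,y)/(p(x)p(y))].
  (α,r): 0.21·log₂(0.9215) = -0.0248
  (α,s): 0.13·log₂(1.3145) = 0.0513
  (α,t): 0.09·log₂(0.8721) = -0.0178
  (β,r): 0.02·log₂(0.2220) = -0.0434
  (β,s): 0.01·log₂(0.2558) = -0.0197
  (β,t): 0.14·log₂(3.4314) = 0.2490
  (γ,r): 0.30·log₂(1.4151) = 0.1503
  (γ,s): 0.09·log₂(0.9783) = -0.0029
  (γ,t): 0.01·log₂(0.1042) = -0.0326
Sum = 0.309 bits.

0.309 bits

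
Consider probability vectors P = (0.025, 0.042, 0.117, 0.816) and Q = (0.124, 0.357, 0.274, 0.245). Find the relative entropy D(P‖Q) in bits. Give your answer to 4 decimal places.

1.0853 bits

D(P‖Q) = Σ p·log₂(p/q).
  0.025·log₂(0.025/0.124) = -0.05776
  0.042·log₂(0.042/0.357) = -0.12967
  0.117·log₂(0.117/0.274) = -0.14364
  0.816·log₂(0.816/0.245) = 1.41640
D(P‖Q) = 1.0853 bits.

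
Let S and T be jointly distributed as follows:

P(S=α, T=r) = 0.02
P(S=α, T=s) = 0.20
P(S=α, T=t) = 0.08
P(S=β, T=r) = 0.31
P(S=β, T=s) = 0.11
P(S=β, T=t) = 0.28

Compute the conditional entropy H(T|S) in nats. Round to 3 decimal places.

0.954 nats

Chain rule: H(T|S) = H(S,T) − H(S).
Marginals: p(S) = (0.3000, 0.7000), p(T) = (0.3300, 0.3100, 0.3600).
H(S,T) = 1.5645 nats; H(S) = 0.6109 nats.
H(T|S) = 1.5645 − 0.6109 = 0.954 nats.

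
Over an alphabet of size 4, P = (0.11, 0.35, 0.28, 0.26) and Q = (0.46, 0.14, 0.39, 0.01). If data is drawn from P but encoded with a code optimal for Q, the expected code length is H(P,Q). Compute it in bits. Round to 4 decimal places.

H(P,Q) = −Σ p·log₂ q.
  −0.11·log₂(0.46) = 0.12323
  −0.35·log₂(0.14) = 0.99278
  −0.28·log₂(0.39) = 0.38037
  −0.26·log₂(0.01) = 1.72740
H(P,Q) = 3.2238 bits.

3.2238 bits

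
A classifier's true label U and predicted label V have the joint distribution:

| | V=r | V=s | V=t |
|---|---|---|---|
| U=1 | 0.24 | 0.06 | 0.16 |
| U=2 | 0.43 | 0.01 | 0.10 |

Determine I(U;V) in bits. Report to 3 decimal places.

Marginals: p(U) = (0.4600, 0.5400), p(V) = (0.6700, 0.0700, 0.2600).
I(U;V) = Σ p(x,y)·log₂[p(x,y)/(p(x)p(y))].
  (1,r): 0.24·log₂(0.7787) = -0.0866
  (1,s): 0.06·log₂(1.8634) = 0.0539
  (1,t): 0.16·log₂(1.3378) = 0.0672
  (2,r): 0.43·log₂(1.1885) = 0.1071
  (2,s): 0.01·log₂(0.2646) = -0.0192
  (2,t): 0.10·log₂(0.7123) = -0.0490
Sum = 0.073 bits.

0.073 bits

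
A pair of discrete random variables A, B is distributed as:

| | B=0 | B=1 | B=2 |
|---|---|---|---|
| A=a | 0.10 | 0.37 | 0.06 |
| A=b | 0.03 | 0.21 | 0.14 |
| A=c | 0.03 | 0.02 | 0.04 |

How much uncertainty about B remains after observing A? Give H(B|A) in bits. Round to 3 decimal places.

1.250 bits

Chain rule: H(B|A) = H(A,B) − H(A).
Marginals: p(A) = (0.5300, 0.3800, 0.0900), p(B) = (0.1600, 0.6000, 0.2400).
H(A,B) = 2.5786 bits; H(A) = 1.3286 bits.
H(B|A) = 2.5786 − 1.3286 = 1.250 bits.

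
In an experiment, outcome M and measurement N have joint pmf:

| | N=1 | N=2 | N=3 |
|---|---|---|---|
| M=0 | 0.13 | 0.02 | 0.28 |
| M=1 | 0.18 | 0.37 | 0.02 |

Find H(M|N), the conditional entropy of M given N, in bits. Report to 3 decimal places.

Chain rule: H(M|N) = H(M,N) − H(N).
Marginals: p(M) = (0.4300, 0.5700), p(N) = (0.3100, 0.3900, 0.3000).
H(M,N) = 2.0987 bits; H(N) = 1.5747 bits.
H(M|N) = 2.0987 − 1.5747 = 0.524 bits.

0.524 bits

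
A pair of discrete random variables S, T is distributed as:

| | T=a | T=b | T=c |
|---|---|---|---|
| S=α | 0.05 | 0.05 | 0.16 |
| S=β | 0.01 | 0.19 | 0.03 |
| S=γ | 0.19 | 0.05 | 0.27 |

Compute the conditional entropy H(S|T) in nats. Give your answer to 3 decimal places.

0.816 nats

Marginals: p(S) = (0.2600, 0.2300, 0.5100), p(T) = (0.2500, 0.2900, 0.4600).
H(S|T) = Σ p(T) · H(S|T=·).
  T=a: p=0.2500, H(S|T=a) = 0.6592
  T=b: p=0.2900, H(S|T=b) = 0.8832
  T=c: p=0.4600, H(S|T=c) = 0.8581
Weighted sum = 0.816 nats.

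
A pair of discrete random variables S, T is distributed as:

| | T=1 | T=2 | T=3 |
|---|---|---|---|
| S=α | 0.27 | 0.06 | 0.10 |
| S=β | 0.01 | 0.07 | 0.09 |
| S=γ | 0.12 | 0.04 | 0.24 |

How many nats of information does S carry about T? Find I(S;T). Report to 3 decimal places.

0.134 nats

Marginals: p(S) = (0.4300, 0.1700, 0.4000), p(T) = (0.4000, 0.1700, 0.4300).
I(S;T) = Σ p(x,y)·ln[p(x,y)/(p(x)p(y))].
  (α,1): 0.27·ln(1.5698) = 0.1218
  (α,2): 0.06·ln(0.8208) = -0.0118
  (α,3): 0.10·ln(0.5408) = -0.0615
  (β,1): 0.01·ln(0.1471) = -0.0192
  (β,2): 0.07·ln(2.4221) = 0.0619
  (β,3): 0.09·ln(1.2312) = 0.0187
  (γ,1): 0.12·ln(0.7500) = -0.0345
  (γ,2): 0.04·ln(0.5882) = -0.0212
  (γ,3): 0.24·ln(1.3953) = 0.0800
Sum = 0.134 nats.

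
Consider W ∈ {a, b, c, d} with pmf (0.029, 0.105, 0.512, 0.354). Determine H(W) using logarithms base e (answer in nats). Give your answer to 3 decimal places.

1.050 nats

H(W) = −Σ p·ln p.
  −(0.029)·ln(0.029) = 0.1027
  −(0.105)·ln(0.105) = 0.2366
  −(0.512)·ln(0.512) = 0.3427
  −(0.354)·ln(0.354) = 0.3676
Sum: 0.1027 + 0.2366 + 0.3427 + 0.3676 = 1.050 nats.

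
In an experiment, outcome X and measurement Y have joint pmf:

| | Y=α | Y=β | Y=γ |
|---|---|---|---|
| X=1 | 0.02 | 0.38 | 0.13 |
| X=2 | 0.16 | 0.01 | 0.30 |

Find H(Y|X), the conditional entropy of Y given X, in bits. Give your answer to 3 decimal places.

1.039 bits

Marginals: p(X) = (0.5300, 0.4700), p(Y) = (0.1800, 0.3900, 0.4300).
H(Y|X) = Σ p(X) · H(Y|X=·).
  X=1: p=0.5300, H(Y|X=1) = 1.0199
  X=2: p=0.4700, H(Y|X=2) = 1.0608
Weighted sum = 1.039 bits.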